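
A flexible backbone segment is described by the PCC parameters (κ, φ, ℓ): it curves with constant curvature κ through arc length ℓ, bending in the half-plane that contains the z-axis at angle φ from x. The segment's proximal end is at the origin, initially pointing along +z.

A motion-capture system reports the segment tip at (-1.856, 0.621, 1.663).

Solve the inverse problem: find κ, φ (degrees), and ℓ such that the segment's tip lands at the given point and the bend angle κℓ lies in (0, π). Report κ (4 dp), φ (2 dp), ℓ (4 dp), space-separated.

0.5934 161.50 2.9202

ρ = √(x²+y²) = √(-1.856² + 0.621²) = 1.95713
φ = atan2(y, x) mod 360° = atan2(0.621, -1.856) = 161.5002°
|p|² = ρ² + z² = 1.95713² + 1.663² = 6.59595
κ = 2ρ / |p|² = 2×1.95713 / 6.59595 = 0.59344
θ = 2·atan2(ρ, z) = 2·atan2(1.95713, 1.663) = 1.73294 rad
ℓ = θ/κ = 1.73294/0.59344 = 2.92018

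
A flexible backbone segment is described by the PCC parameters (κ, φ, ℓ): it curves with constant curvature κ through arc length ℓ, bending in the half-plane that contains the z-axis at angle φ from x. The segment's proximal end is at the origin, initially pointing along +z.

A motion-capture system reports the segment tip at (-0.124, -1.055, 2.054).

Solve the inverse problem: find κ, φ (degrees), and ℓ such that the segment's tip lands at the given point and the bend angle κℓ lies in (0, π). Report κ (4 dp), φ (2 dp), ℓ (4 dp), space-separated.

0.3973 263.30 2.4026

ρ = √(x²+y²) = √(-0.124² + -1.055²) = 1.06226
φ = atan2(y, x) mod 360° = atan2(-1.055, -0.124) = 263.2965°
|p|² = ρ² + z² = 1.06226² + 2.054² = 5.34732
κ = 2ρ / |p|² = 2×1.06226 / 5.34732 = 0.39731
θ = 2·atan2(ρ, z) = 2·atan2(1.06226, 2.054) = 0.95457 rad
ℓ = θ/κ = 0.95457/0.39731 = 2.40261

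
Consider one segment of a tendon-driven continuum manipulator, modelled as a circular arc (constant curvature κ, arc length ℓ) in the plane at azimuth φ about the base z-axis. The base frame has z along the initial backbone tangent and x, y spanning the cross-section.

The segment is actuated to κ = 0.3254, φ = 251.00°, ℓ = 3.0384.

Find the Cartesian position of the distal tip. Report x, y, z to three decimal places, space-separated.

θ = κ·ℓ = 0.3254 × 3.0384 = 0.98870 rad
ρ = (1 − cos θ)/κ = (1 − 0.54978)/0.3254 = 1.38359
z = sin θ / κ = 0.83531/0.3254 = 2.56702
x = ρ cos φ = 1.38359 × cos(251.00°) = -0.45045
y = ρ sin φ = 1.38359 × sin(251.00°) = -1.30821

-0.450 -1.308 2.567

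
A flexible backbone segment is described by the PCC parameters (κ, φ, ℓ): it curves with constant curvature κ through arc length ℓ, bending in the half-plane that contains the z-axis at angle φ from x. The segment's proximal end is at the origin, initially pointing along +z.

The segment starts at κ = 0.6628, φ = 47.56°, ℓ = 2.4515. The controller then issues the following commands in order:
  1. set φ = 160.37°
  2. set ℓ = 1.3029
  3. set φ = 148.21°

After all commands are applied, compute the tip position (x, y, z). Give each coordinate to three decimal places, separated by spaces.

initial: κ=0.6628, φ=47.56°, ℓ=2.4515
cmd 1: set φ=160.37° → (κ,φ,ℓ)=(0.6628,160.37°,2.4515) → tip=(-1.4978,0.5342,1.5065)
cmd 2: set ℓ=1.3029 → (κ,φ,ℓ)=(0.6628,160.37°,1.3029) → tip=(-0.4978,0.1775,1.1469)
cmd 3: set φ=148.21° → (κ,φ,ℓ)=(0.6628,148.21°,1.3029) → tip=(-0.4492,0.2784,1.1469)

-0.449 0.278 1.147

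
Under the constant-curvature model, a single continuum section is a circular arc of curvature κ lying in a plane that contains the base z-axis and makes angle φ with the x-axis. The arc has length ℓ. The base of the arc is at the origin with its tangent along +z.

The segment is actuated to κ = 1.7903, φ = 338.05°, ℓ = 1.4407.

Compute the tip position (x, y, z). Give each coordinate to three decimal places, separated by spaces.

0.956 -0.385 0.298

θ = κ·ℓ = 1.7903 × 1.4407 = 2.57929 rad
ρ = (1 − cos θ)/κ = (1 − -0.84603)/1.7903 = 1.03113
z = sin θ / κ = 0.53314/1.7903 = 0.29779
x = ρ cos φ = 1.03113 × cos(338.05°) = 0.95638
y = ρ sin φ = 1.03113 × sin(338.05°) = -0.38543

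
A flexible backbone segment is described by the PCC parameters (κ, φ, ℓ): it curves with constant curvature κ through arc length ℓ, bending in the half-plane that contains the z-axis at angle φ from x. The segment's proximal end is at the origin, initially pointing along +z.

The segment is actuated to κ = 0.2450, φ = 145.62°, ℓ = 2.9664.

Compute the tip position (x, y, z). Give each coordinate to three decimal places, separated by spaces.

-0.851 0.582 2.712

θ = κ·ℓ = 0.2450 × 2.9664 = 0.72677 rad
ρ = (1 − cos θ)/κ = (1 − 0.74733)/0.2450 = 1.03132
z = sin θ / κ = 0.66446/0.2450 = 2.71207
x = ρ cos φ = 1.03132 × cos(145.62°) = -0.85116
y = ρ sin φ = 1.03132 × sin(145.62°) = 0.58237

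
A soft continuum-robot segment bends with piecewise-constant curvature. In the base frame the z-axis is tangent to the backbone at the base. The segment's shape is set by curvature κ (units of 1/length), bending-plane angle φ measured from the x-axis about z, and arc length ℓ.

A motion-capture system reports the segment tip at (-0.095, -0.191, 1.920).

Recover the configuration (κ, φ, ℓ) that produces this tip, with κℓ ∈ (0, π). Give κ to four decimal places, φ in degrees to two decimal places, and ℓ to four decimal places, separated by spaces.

0.1143 243.56 1.9358

ρ = √(x²+y²) = √(-0.095² + -0.191²) = 0.21332
φ = atan2(y, x) mod 360° = atan2(-0.191, -0.095) = 243.5551°
|p|² = ρ² + z² = 0.21332² + 1.920² = 3.73191
κ = 2ρ / |p|² = 2×0.21332 / 3.73191 = 0.11432
θ = 2·atan2(ρ, z) = 2·atan2(0.21332, 1.920) = 0.22130 rad
ℓ = θ/κ = 0.22130/0.11432 = 1.93576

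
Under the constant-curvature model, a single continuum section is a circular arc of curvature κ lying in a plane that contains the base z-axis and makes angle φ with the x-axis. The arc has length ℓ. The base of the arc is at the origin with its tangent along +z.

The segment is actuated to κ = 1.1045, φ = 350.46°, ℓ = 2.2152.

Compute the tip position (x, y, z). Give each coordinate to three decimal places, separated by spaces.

θ = κ·ℓ = 1.1045 × 2.2152 = 2.44669 rad
ρ = (1 − cos θ)/κ = (1 − -0.76812)/1.1045 = 1.60083
z = sin θ / κ = 0.64031/1.1045 = 0.57973
x = ρ cos φ = 1.60083 × cos(350.46°) = 1.57869
y = ρ sin φ = 1.60083 × sin(350.46°) = -0.26532

1.579 -0.265 0.580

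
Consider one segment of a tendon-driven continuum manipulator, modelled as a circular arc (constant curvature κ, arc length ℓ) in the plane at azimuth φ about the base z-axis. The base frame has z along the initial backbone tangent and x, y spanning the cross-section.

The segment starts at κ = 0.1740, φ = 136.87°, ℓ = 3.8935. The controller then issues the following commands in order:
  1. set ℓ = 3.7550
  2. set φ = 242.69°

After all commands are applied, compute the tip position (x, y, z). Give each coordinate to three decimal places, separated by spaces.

initial: κ=0.1740, φ=136.87°, ℓ=3.8935
cmd 1: set ℓ=3.7550 → (κ,φ,ℓ)=(0.1740,136.87°,3.7550) → tip=(-0.8639,0.8092,3.4935)
cmd 2: set φ=242.69° → (κ,φ,ℓ)=(0.1740,242.69°,3.7550) → tip=(-0.5431,-1.0517,3.4935)

-0.543 -1.052 3.493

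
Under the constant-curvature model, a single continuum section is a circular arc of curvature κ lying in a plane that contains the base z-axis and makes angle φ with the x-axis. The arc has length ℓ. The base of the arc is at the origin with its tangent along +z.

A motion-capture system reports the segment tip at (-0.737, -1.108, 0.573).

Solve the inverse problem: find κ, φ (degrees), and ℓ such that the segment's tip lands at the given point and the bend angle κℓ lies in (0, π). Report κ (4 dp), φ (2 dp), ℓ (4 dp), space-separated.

1.2679 236.37 1.8365

ρ = √(x²+y²) = √(-0.737² + -1.108²) = 1.33073
φ = atan2(y, x) mod 360° = atan2(-1.108, -0.737) = 236.3696°
|p|² = ρ² + z² = 1.33073² + 0.573² = 2.09916
κ = 2ρ / |p|² = 2×1.33073 / 2.09916 = 1.26786
θ = 2·atan2(ρ, z) = 2·atan2(1.33073, 0.573) = 2.32840 rad
ℓ = θ/κ = 2.32840/1.26786 = 1.83647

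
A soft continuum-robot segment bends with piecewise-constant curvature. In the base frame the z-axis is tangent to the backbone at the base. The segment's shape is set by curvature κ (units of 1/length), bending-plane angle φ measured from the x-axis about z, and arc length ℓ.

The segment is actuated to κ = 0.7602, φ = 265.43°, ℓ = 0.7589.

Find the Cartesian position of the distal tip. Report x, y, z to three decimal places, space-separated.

-0.017 -0.212 0.717

θ = κ·ℓ = 0.7602 × 0.7589 = 0.57692 rad
ρ = (1 − cos θ)/κ = (1 − 0.83815)/0.7602 = 0.21291
z = sin θ / κ = 0.54544/0.7602 = 0.71750
x = ρ cos φ = 0.21291 × cos(265.43°) = -0.01696
y = ρ sin φ = 0.21291 × sin(265.43°) = -0.21223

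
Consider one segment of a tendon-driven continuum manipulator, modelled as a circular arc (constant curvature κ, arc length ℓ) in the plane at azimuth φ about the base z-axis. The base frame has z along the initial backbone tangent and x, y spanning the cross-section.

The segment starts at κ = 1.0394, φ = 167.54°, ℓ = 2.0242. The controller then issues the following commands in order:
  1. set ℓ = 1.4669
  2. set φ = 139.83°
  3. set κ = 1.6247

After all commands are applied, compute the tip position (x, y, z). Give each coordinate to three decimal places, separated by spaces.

-0.812 0.685 0.423

initial: κ=1.0394, φ=167.54°, ℓ=2.0242
cmd 1: set ℓ=1.4669 → (κ,φ,ℓ)=(1.0394,167.54°,1.4669) → tip=(-0.8961,0.1980,0.9611)
cmd 2: set φ=139.83° → (κ,φ,ℓ)=(1.0394,139.83°,1.4669) → tip=(-0.7013,0.5920,0.9611)
cmd 3: set κ=1.6247 → (κ,φ,ℓ)=(1.6247,139.83°,1.4669) → tip=(-0.8118,0.6853,0.4233)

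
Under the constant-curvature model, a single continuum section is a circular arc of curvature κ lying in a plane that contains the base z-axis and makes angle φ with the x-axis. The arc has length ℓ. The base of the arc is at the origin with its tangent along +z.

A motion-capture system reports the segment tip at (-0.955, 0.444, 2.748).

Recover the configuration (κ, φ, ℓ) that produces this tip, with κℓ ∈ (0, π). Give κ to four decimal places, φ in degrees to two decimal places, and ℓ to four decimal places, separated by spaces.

0.2432 155.07 3.0096

ρ = √(x²+y²) = √(-0.955² + 0.444²) = 1.05317
φ = atan2(y, x) mod 360° = atan2(0.444, -0.955) = 155.0653°
|p|² = ρ² + z² = 1.05317² + 2.748² = 8.66067
κ = 2ρ / |p|² = 2×1.05317 / 8.66067 = 0.24321
θ = 2·atan2(ρ, z) = 2·atan2(1.05317, 2.748) = 0.73197 rad
ℓ = θ/κ = 0.73197/0.24321 = 3.00964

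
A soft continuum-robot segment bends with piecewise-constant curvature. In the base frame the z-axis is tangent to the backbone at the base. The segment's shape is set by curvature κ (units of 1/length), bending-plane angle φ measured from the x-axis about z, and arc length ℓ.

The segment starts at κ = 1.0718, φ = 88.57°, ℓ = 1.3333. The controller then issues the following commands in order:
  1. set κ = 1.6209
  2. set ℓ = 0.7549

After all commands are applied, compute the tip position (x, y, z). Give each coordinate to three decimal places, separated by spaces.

initial: κ=1.0718, φ=88.57°, ℓ=1.3333
cmd 1: set κ=1.6209 → (κ,φ,ℓ)=(1.6209,88.57°,1.3333) → tip=(0.0240,0.9601,0.5125)
cmd 2: set ℓ=0.7549 → (κ,φ,ℓ)=(1.6209,88.57°,0.7549) → tip=(0.0102,0.4069,0.5801)

0.010 0.407 0.580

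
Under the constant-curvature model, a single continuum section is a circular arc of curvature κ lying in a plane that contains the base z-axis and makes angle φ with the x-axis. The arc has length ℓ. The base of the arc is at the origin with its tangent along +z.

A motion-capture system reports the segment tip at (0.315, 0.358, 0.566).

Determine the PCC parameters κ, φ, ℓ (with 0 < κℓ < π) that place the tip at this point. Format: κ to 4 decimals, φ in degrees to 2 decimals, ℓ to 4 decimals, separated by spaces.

1.7412 48.66 0.8042

ρ = √(x²+y²) = √(0.315² + 0.358²) = 0.47685
φ = atan2(y, x) mod 360° = atan2(0.358, 0.315) = 48.6558°
|p|² = ρ² + z² = 0.47685² + 0.566² = 0.54774
κ = 2ρ / |p|² = 2×0.47685 / 0.54774 = 1.74115
θ = 2·atan2(ρ, z) = 2·atan2(0.47685, 0.566) = 1.40024 rad
ℓ = θ/κ = 1.40024/1.74115 = 0.80421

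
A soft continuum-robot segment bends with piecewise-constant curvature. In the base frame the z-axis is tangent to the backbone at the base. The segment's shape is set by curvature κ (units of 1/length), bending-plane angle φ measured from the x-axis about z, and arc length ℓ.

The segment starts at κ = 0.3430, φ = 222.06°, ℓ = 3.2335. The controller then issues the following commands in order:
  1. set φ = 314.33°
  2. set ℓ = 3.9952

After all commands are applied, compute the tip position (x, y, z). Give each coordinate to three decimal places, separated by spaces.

initial: κ=0.3430, φ=222.06°, ℓ=3.2335
cmd 1: set φ=314.33° → (κ,φ,ℓ)=(0.3430,314.33°,3.2335) → tip=(1.1297,-1.1565,2.6102)
cmd 2: set ℓ=3.9952 → (κ,φ,ℓ)=(0.3430,314.33°,3.9952) → tip=(1.6317,-1.6703,2.8571)

1.632 -1.670 2.857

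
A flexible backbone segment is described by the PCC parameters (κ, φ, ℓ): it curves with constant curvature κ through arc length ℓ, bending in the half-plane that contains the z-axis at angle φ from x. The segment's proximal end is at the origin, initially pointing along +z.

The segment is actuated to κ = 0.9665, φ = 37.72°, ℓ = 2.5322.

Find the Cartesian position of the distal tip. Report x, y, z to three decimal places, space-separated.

1.447 1.120 0.662

θ = κ·ℓ = 0.9665 × 2.5322 = 2.44737 rad
ρ = (1 − cos θ)/κ = (1 − -0.76855)/0.9665 = 1.82985
z = sin θ / κ = 0.63979/0.9665 = 0.66196
x = ρ cos φ = 1.82985 × cos(37.72°) = 1.44743
y = ρ sin φ = 1.82985 × sin(37.72°) = 1.11951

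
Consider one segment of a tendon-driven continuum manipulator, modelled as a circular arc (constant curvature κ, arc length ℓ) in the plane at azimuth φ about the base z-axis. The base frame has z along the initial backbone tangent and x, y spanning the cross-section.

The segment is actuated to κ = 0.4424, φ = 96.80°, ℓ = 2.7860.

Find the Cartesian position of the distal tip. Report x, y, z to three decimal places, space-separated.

θ = κ·ℓ = 0.4424 × 2.7860 = 1.23253 rad
ρ = (1 − cos θ)/κ = (1 − 0.33186)/0.4424 = 1.51027
z = sin θ / κ = 0.94333/0.4424 = 2.13230
x = ρ cos φ = 1.51027 × cos(96.80°) = -0.17882
y = ρ sin φ = 1.51027 × sin(96.80°) = 1.49965

-0.179 1.500 2.132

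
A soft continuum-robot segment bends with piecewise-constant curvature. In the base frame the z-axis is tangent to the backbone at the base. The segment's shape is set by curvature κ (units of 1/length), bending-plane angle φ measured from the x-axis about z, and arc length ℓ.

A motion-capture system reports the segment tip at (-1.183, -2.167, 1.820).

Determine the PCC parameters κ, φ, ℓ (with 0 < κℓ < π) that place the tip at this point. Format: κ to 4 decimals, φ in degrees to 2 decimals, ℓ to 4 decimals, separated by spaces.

ρ = √(x²+y²) = √(-1.183² + -2.167²) = 2.46888
φ = atan2(y, x) mod 360° = atan2(-2.167, -1.183) = 241.3692°
|p|² = ρ² + z² = 2.46888² + 1.820² = 9.40778
κ = 2ρ / |p|² = 2×2.46888 / 9.40778 = 0.52486
θ = 2·atan2(ρ, z) = 2·atan2(2.46888, 1.820) = 1.87111 rad
ℓ = θ/κ = 1.87111/0.52486 = 3.56497

0.5249 241.37 3.5650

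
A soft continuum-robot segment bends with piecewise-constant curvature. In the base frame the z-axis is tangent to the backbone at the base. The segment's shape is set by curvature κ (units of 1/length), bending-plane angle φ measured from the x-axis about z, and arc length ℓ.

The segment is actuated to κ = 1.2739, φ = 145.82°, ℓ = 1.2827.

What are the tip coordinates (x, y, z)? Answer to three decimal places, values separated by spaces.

θ = κ·ℓ = 1.2739 × 1.2827 = 1.63403 rad
ρ = (1 − cos θ)/κ = (1 − -0.06319)/1.2739 = 0.83460
z = sin θ / κ = 0.99800/1.2739 = 0.78342
x = ρ cos φ = 0.83460 × cos(145.82°) = -0.69044
y = ρ sin φ = 0.83460 × sin(145.82°) = 0.46887

-0.690 0.469 0.783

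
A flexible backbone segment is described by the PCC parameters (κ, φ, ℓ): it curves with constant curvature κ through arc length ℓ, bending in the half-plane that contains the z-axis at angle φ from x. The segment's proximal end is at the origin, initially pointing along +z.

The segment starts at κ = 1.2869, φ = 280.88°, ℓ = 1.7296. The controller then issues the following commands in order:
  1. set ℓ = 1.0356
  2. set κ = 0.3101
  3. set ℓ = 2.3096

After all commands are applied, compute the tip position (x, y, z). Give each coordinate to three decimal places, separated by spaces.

0.150 -0.778 2.117

initial: κ=1.2869, φ=280.88°, ℓ=1.7296
cmd 1: set ℓ=1.0356 → (κ,φ,ℓ)=(1.2869,280.88°,1.0356) → tip=(0.1121,-0.5831,0.7551)
cmd 2: set κ=0.3101 → (κ,φ,ℓ)=(0.3101,280.88°,1.0356) → tip=(0.0311,-0.1619,1.0179)
cmd 3: set ℓ=2.3096 → (κ,φ,ℓ)=(0.3101,280.88°,2.3096) → tip=(0.1496,-0.7781,2.1172)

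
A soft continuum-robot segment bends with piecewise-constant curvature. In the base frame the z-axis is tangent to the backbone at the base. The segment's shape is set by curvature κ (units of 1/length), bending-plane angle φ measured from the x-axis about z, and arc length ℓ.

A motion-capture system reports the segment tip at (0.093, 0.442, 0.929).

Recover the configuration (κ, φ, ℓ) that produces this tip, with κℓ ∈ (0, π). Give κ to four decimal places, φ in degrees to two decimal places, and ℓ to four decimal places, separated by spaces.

0.8466 78.12 1.0691

ρ = √(x²+y²) = √(0.093² + 0.442²) = 0.45168
φ = atan2(y, x) mod 360° = atan2(0.442, 0.093) = 78.1179°
|p|² = ρ² + z² = 0.45168² + 0.929² = 1.06705
κ = 2ρ / |p|² = 2×0.45168 / 1.06705 = 0.84659
θ = 2·atan2(ρ, z) = 2·atan2(0.45168, 0.929) = 0.90509 rad
ℓ = θ/κ = 0.90509/0.84659 = 1.06910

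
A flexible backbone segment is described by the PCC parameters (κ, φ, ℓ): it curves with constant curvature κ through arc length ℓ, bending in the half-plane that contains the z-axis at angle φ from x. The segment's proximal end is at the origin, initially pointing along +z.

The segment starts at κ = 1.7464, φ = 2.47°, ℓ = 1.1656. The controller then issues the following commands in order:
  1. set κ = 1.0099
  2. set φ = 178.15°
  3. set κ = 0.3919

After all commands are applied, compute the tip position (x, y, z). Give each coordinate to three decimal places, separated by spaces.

-0.261 0.008 1.125

initial: κ=1.7464, φ=2.47°, ℓ=1.1656
cmd 1: set κ=1.0099 → (κ,φ,ℓ)=(1.0099,2.47°,1.1656) → tip=(0.6098,0.0263,0.9145)
cmd 2: set φ=178.15° → (κ,φ,ℓ)=(1.0099,178.15°,1.1656) → tip=(-0.6101,0.0197,0.9145)
cmd 3: set κ=0.3919 → (κ,φ,ℓ)=(0.3919,178.15°,1.1656) → tip=(-0.2615,0.0084,1.1255)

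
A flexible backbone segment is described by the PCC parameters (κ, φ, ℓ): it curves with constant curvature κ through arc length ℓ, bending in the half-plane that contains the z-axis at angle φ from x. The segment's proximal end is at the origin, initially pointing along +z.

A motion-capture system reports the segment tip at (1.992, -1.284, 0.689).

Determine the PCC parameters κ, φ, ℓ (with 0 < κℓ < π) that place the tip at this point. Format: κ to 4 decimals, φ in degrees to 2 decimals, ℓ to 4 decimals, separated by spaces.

0.7781 327.20 3.3102

ρ = √(x²+y²) = √(1.992² + -1.284²) = 2.36996
φ = atan2(y, x) mod 360° = atan2(-1.284, 1.992) = 327.1950°
|p|² = ρ² + z² = 2.36996² + 0.689² = 6.09144
κ = 2ρ / |p|² = 2×2.36996 / 6.09144 = 0.77813
θ = 2·atan2(ρ, z) = 2·atan2(2.36996, 0.689) = 2.57575 rad
ℓ = θ/κ = 2.57575/0.77813 = 3.31018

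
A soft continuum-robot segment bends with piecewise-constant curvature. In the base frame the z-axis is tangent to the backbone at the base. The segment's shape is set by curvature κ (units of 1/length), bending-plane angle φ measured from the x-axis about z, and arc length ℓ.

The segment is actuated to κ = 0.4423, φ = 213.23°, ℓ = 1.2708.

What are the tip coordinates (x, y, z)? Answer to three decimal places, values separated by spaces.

θ = κ·ℓ = 0.4423 × 1.2708 = 0.56207 rad
ρ = (1 − cos θ)/κ = (1 − 0.84615)/0.4423 = 0.34784
z = sin θ / κ = 0.53294/0.4423 = 1.20494
x = ρ cos φ = 0.34784 × cos(213.23°) = -0.29096
y = ρ sin φ = 0.34784 × sin(213.23°) = -0.19062

-0.291 -0.191 1.205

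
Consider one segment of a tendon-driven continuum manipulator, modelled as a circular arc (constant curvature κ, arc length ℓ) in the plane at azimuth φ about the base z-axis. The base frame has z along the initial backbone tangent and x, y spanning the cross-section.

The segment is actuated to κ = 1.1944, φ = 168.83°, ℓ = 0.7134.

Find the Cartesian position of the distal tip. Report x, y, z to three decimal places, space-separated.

-0.281 0.055 0.630

θ = κ·ℓ = 1.1944 × 0.7134 = 0.85208 rad
ρ = (1 − cos θ)/κ = (1 − 0.65842)/1.1944 = 0.28599
z = sin θ / κ = 0.75265/1.1944 = 0.63015
x = ρ cos φ = 0.28599 × cos(168.83°) = -0.28057
y = ρ sin φ = 0.28599 × sin(168.83°) = 0.05540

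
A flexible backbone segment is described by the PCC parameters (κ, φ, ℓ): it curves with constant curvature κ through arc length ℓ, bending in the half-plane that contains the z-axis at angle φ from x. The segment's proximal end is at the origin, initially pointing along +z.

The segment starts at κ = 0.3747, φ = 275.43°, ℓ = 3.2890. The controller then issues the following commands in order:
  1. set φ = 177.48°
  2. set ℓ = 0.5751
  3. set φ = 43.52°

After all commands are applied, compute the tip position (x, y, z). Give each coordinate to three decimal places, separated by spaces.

initial: κ=0.3747, φ=275.43°, ℓ=3.2890
cmd 1: set φ=177.48° → (κ,φ,ℓ)=(0.3747,177.48°,3.2890) → tip=(-1.7811,0.0784,2.5174)
cmd 2: set ℓ=0.5751 → (κ,φ,ℓ)=(0.3747,177.48°,0.5751) → tip=(-0.0617,0.0027,0.5707)
cmd 3: set φ=43.52° → (κ,φ,ℓ)=(0.3747,43.52°,0.5751) → tip=(0.0448,0.0425,0.5707)

0.045 0.043 0.571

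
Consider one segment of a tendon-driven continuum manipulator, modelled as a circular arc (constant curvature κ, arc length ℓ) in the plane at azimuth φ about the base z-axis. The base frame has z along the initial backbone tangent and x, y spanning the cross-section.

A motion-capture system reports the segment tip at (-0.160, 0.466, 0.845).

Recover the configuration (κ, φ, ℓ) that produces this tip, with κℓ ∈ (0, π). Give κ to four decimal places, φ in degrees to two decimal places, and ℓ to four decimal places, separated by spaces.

ρ = √(x²+y²) = √(-0.160² + 0.466²) = 0.49270
φ = atan2(y, x) mod 360° = atan2(0.466, -0.160) = 108.9498°
|p|² = ρ² + z² = 0.49270² + 0.845² = 0.95678
κ = 2ρ / |p|² = 2×0.49270 / 0.95678 = 1.02992
θ = 2·atan2(ρ, z) = 2·atan2(0.49270, 0.845) = 1.05577 rad
ℓ = θ/κ = 1.05577/1.02992 = 1.02510

1.0299 108.95 1.0251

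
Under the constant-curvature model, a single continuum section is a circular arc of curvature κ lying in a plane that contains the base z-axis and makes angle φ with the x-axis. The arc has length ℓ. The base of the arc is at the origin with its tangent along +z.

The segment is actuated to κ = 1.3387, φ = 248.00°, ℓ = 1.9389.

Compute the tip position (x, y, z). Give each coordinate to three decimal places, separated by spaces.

θ = κ·ℓ = 1.3387 × 1.9389 = 2.59561 rad
ρ = (1 − cos θ)/κ = (1 − -0.85462)/1.3387 = 1.38539
z = sin θ / κ = 0.51926/1.3387 = 0.38789
x = ρ cos φ = 1.38539 × cos(248.00°) = -0.51897
y = ρ sin φ = 1.38539 × sin(248.00°) = -1.28451

-0.519 -1.285 0.388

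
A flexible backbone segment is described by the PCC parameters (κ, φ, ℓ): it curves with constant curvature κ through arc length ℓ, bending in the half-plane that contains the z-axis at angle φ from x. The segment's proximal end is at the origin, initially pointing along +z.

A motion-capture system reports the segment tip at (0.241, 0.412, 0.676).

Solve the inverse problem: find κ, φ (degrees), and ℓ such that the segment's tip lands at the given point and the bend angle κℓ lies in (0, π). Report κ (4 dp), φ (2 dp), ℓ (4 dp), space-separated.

1.3940 59.67 0.8821

ρ = √(x²+y²) = √(0.241² + 0.412²) = 0.47731
φ = atan2(y, x) mod 360° = atan2(0.412, 0.241) = 59.6744°
|p|² = ρ² + z² = 0.47731² + 0.676² = 0.68480
κ = 2ρ / |p|² = 2×0.47731 / 0.68480 = 1.39401
θ = 2·atan2(ρ, z) = 2·atan2(0.47731, 0.676) = 1.22959 rad
ℓ = θ/κ = 1.22959/1.39401 = 0.88205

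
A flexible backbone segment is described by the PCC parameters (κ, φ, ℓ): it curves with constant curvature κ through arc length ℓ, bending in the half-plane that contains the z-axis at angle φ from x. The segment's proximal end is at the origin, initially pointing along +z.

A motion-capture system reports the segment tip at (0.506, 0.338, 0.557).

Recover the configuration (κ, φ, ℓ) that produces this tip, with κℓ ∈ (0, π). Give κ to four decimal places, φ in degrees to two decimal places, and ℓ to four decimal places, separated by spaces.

ρ = √(x²+y²) = √(0.506² + 0.338²) = 0.60851
φ = atan2(y, x) mod 360° = atan2(0.338, 0.506) = 33.7423°
|p|² = ρ² + z² = 0.60851² + 0.557² = 0.68053
κ = 2ρ / |p|² = 2×0.60851 / 0.68053 = 1.78833
θ = 2·atan2(ρ, z) = 2·atan2(0.60851, 0.557) = 1.65912 rad
ℓ = θ/κ = 1.65912/1.78833 = 0.92775

1.7883 33.74 0.9277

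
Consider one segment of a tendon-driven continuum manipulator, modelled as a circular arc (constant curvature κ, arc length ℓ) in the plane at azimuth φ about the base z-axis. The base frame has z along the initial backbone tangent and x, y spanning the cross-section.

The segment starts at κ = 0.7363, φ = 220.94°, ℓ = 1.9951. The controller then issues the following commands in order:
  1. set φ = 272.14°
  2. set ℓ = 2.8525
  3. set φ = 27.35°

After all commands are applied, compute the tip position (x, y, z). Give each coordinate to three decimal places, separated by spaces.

initial: κ=0.7363, φ=220.94°, ℓ=1.9951
cmd 1: set φ=272.14° → (κ,φ,ℓ)=(0.7363,272.14°,1.9951) → tip=(0.0456,-1.2193,1.3511)
cmd 2: set ℓ=2.8525 → (κ,φ,ℓ)=(0.7363,272.14°,2.8525) → tip=(0.0763,-2.0427,1.1722)
cmd 3: set φ=27.35° → (κ,φ,ℓ)=(0.7363,27.35°,2.8525) → tip=(1.8156,0.9391,1.1722)

1.816 0.939 1.172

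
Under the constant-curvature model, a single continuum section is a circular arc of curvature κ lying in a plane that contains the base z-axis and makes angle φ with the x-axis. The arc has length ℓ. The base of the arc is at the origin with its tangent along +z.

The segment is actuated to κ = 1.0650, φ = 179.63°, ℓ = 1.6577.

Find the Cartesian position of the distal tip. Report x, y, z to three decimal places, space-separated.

θ = κ·ℓ = 1.0650 × 1.6577 = 1.76545 rad
ρ = (1 − cos θ)/κ = (1 − -0.19343)/1.0650 = 1.12059
z = sin θ / κ = 0.98111/1.0650 = 0.92123
x = ρ cos φ = 1.12059 × cos(179.63°) = -1.12057
y = ρ sin φ = 1.12059 × sin(179.63°) = 0.00724

-1.121 0.007 0.921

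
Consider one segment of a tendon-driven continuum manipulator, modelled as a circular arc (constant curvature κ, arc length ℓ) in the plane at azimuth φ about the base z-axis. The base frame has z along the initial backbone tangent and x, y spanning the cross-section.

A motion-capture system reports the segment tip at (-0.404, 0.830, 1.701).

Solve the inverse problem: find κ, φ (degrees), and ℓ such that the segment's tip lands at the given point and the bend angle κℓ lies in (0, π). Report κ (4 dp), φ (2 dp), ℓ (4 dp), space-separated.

0.4929 115.95 2.0174

ρ = √(x²+y²) = √(-0.404² + 0.830²) = 0.92310
φ = atan2(y, x) mod 360° = atan2(0.830, -0.404) = 115.9544°
|p|² = ρ² + z² = 0.92310² + 1.701² = 3.74552
κ = 2ρ / |p|² = 2×0.92310 / 3.74552 = 0.49291
θ = 2·atan2(ρ, z) = 2·atan2(0.92310, 1.701) = 0.99441 rad
ℓ = θ/κ = 0.99441/0.49291 = 2.01744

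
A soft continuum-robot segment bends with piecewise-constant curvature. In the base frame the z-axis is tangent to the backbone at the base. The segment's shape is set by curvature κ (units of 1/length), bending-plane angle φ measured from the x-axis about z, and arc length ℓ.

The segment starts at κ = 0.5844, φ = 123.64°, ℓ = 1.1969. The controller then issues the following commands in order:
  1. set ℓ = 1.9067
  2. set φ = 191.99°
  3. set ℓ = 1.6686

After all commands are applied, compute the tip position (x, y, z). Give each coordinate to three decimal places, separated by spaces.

initial: κ=0.5844, φ=123.64°, ℓ=1.1969
cmd 1: set ℓ=1.9067 → (κ,φ,ℓ)=(0.5844,123.64°,1.9067) → tip=(-0.5301,0.7966,1.5359)
cmd 2: set φ=191.99° → (κ,φ,ℓ)=(0.5844,191.99°,1.9067) → tip=(-0.9360,-0.1988,1.5359)
cmd 3: set ℓ=1.6686 → (κ,φ,ℓ)=(0.5844,191.99°,1.6686) → tip=(-0.7347,-0.1560,1.4165)

-0.735 -0.156 1.416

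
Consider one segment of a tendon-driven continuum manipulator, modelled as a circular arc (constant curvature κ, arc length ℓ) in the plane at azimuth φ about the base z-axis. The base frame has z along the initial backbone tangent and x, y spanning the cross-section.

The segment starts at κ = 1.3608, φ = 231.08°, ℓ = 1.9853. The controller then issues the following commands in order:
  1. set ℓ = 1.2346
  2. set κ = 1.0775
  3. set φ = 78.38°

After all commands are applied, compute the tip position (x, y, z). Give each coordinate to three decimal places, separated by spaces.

0.142 0.693 0.901

initial: κ=1.3608, φ=231.08°, ℓ=1.9853
cmd 1: set ℓ=1.2346 → (κ,φ,ℓ)=(1.3608,231.08°,1.2346) → tip=(-0.5120,-0.6341,0.7305)
cmd 2: set κ=1.0775 → (κ,φ,ℓ)=(1.0775,231.08°,1.2346) → tip=(-0.4442,-0.5501,0.9014)
cmd 3: set φ=78.38° → (κ,φ,ℓ)=(1.0775,78.38°,1.2346) → tip=(0.1424,0.6925,0.9014)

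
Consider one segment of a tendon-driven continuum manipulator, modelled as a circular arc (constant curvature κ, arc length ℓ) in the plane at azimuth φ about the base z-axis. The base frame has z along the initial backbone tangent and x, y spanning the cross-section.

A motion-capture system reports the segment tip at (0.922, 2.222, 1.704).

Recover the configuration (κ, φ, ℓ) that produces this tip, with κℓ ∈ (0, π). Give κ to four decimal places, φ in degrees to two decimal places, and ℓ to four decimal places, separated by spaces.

0.5536 67.46 3.4483

ρ = √(x²+y²) = √(0.922² + 2.222²) = 2.40569
φ = atan2(y, x) mod 360° = atan2(2.222, 0.922) = 67.4644°
|p|² = ρ² + z² = 2.40569² + 1.704² = 8.69098
κ = 2ρ / |p|² = 2×2.40569 / 8.69098 = 0.55361
θ = 2·atan2(ρ, z) = 2·atan2(2.40569, 1.704) = 1.90902 rad
ℓ = θ/κ = 1.90902/0.55361 = 3.44833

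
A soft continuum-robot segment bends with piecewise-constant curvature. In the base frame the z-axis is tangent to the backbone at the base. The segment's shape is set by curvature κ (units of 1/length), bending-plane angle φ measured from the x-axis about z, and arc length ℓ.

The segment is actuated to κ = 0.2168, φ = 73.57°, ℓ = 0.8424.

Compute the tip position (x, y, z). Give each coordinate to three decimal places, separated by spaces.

0.022 0.074 0.838

θ = κ·ℓ = 0.2168 × 0.8424 = 0.18263 rad
ρ = (1 − cos θ)/κ = (1 − 0.98337)/0.2168 = 0.07671
z = sin θ / κ = 0.18162/0.2168 = 0.83772
x = ρ cos φ = 0.07671 × cos(73.57°) = 0.02170
y = ρ sin φ = 0.07671 × sin(73.57°) = 0.07358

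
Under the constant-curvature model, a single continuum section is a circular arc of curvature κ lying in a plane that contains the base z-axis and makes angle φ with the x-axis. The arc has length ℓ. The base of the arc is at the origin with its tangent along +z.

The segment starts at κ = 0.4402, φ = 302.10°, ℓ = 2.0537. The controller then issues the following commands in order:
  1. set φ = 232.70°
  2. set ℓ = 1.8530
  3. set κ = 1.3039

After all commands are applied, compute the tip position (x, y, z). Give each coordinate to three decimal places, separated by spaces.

initial: κ=0.4402, φ=302.10°, ℓ=2.0537
cmd 1: set φ=232.70° → (κ,φ,ℓ)=(0.4402,232.70°,2.0537) → tip=(-0.5253,-0.6895,1.7852)
cmd 2: set ℓ=1.8530 → (κ,φ,ℓ)=(0.4402,232.70°,1.8530) → tip=(-0.4331,-0.5686,1.6542)
cmd 3: set κ=1.3039 → (κ,φ,ℓ)=(1.3039,232.70°,1.8530) → tip=(-0.8125,-1.0665,0.5088)

-0.812 -1.067 0.509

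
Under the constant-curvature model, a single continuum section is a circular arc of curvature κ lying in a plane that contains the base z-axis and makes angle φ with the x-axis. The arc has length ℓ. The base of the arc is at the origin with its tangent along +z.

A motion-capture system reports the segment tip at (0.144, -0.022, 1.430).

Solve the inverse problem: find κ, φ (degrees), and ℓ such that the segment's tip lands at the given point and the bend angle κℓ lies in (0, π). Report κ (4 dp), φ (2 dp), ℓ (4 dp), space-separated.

ρ = √(x²+y²) = √(0.144² + -0.022²) = 0.14567
φ = atan2(y, x) mod 360° = atan2(-0.022, 0.144) = 351.3136°
|p|² = ρ² + z² = 0.14567² + 1.430² = 2.06612
κ = 2ρ / |p|² = 2×0.14567 / 2.06612 = 0.14101
θ = 2·atan2(ρ, z) = 2·atan2(0.14567, 1.430) = 0.20304 rad
ℓ = θ/κ = 0.20304/0.14101 = 1.43987

0.1410 351.31 1.4399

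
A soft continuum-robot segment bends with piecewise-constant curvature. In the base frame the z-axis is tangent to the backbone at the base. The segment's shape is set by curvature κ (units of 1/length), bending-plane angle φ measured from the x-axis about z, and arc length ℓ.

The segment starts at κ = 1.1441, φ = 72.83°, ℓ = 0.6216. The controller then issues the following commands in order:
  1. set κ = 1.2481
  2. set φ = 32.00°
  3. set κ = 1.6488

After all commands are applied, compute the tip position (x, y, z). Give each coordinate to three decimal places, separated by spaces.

initial: κ=1.1441, φ=72.83°, ℓ=0.6216
cmd 1: set κ=1.2481 → (κ,φ,ℓ)=(1.2481,72.83°,0.6216) → tip=(0.0677,0.2191,0.5611)
cmd 2: set φ=32.00° → (κ,φ,ℓ)=(1.2481,32.00°,0.6216) → tip=(0.1944,0.1215,0.5611)
cmd 3: set κ=1.6488 → (κ,φ,ℓ)=(1.6488,32.00°,0.6216) → tip=(0.2473,0.1545,0.5184)

0.247 0.155 0.518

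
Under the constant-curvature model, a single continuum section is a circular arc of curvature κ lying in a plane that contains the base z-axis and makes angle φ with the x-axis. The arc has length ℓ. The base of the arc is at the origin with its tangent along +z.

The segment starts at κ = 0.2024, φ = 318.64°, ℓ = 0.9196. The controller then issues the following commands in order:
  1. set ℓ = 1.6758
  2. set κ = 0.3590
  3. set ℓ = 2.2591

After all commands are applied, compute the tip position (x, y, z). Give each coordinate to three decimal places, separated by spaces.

0.651 -0.573 2.019

initial: κ=0.2024, φ=318.64°, ℓ=0.9196
cmd 1: set ℓ=1.6758 → (κ,φ,ℓ)=(0.2024,318.64°,1.6758) → tip=(0.2113,-0.1860,1.6439)
cmd 2: set κ=0.3590 → (κ,φ,ℓ)=(0.3590,318.64°,1.6758) → tip=(0.3671,-0.3232,1.5765)
cmd 3: set ℓ=2.2591 → (κ,φ,ℓ)=(0.3590,318.64°,2.2591) → tip=(0.6507,-0.5729,2.0195)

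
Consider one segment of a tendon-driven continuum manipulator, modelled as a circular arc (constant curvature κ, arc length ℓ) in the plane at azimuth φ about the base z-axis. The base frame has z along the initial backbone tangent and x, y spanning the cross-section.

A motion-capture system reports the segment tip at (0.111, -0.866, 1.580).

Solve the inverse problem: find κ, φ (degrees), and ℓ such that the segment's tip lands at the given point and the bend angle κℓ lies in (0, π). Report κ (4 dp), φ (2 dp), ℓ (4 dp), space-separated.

ρ = √(x²+y²) = √(0.111² + -0.866²) = 0.87308
φ = atan2(y, x) mod 360° = atan2(-0.866, 0.111) = 277.3041°
|p|² = ρ² + z² = 0.87308² + 1.580² = 3.25868
κ = 2ρ / |p|² = 2×0.87308 / 3.25868 = 0.53585
θ = 2·atan2(ρ, z) = 2·atan2(0.87308, 1.580) = 1.00965 rad
ℓ = θ/κ = 1.00965/0.53585 = 1.88420

0.5359 277.30 1.8842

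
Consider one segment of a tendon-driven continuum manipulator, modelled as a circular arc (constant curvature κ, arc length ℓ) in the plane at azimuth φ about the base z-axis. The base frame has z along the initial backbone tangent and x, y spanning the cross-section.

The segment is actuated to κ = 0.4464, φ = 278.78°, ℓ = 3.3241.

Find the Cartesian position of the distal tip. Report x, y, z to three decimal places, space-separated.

0.312 -2.022 2.232

θ = κ·ℓ = 0.4464 × 3.3241 = 1.48388 rad
ρ = (1 − cos θ)/κ = (1 − 0.08681)/0.4464 = 2.04568
z = sin θ / κ = 0.99623/0.4464 = 2.23169
x = ρ cos φ = 2.04568 × cos(278.78°) = 0.31225
y = ρ sin φ = 2.04568 × sin(278.78°) = -2.02171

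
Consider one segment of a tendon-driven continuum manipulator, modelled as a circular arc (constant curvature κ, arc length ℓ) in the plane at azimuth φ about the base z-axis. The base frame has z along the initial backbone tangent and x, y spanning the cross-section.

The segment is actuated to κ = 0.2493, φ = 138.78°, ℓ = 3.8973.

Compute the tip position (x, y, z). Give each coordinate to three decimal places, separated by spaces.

-1.316 1.152 3.312

θ = κ·ℓ = 0.2493 × 3.8973 = 0.97160 rad
ρ = (1 − cos θ)/κ = (1 − 0.56398)/0.2493 = 1.74897
z = sin θ / κ = 0.82579/0.2493 = 3.31242
x = ρ cos φ = 1.74897 × cos(138.78°) = -1.31555
y = ρ sin φ = 1.74897 × sin(138.78°) = 1.15249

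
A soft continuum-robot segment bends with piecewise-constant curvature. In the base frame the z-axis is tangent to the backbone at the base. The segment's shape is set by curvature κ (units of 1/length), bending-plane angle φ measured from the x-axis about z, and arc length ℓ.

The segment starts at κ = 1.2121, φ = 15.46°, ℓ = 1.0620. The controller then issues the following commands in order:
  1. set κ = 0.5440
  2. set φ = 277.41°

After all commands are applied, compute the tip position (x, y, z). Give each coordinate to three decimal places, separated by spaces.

initial: κ=1.2121, φ=15.46°, ℓ=1.0620
cmd 1: set κ=0.5440 → (κ,φ,ℓ)=(0.5440,15.46°,1.0620) → tip=(0.2875,0.0795,1.0039)
cmd 2: set φ=277.41° → (κ,φ,ℓ)=(0.5440,277.41°,1.0620) → tip=(0.0385,-0.2958,1.0039)

0.038 -0.296 1.004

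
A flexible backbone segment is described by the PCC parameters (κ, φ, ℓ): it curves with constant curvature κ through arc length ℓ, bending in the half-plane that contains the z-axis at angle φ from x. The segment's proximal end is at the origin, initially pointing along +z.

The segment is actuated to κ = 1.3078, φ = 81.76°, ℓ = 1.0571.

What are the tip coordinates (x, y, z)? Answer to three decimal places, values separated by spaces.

θ = κ·ℓ = 1.3078 × 1.0571 = 1.38248 rad
ρ = (1 − cos θ)/κ = (1 − 0.18721)/1.3078 = 0.62149
z = sin θ / κ = 0.98232/1.3078 = 0.75112
x = ρ cos φ = 0.62149 × cos(81.76°) = 0.08907
y = ρ sin φ = 0.62149 × sin(81.76°) = 0.61508

0.089 0.615 0.751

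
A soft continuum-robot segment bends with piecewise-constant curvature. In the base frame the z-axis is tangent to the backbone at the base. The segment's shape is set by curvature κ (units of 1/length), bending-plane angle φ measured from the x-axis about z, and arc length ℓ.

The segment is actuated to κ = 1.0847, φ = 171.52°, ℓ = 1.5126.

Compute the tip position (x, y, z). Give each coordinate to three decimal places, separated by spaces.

θ = κ·ℓ = 1.0847 × 1.5126 = 1.64072 rad
ρ = (1 − cos θ)/κ = (1 − -0.06986)/1.0847 = 0.98632
z = sin θ / κ = 0.99756/1.0847 = 0.91966
x = ρ cos φ = 0.98632 × cos(171.52°) = -0.97554
y = ρ sin φ = 0.98632 × sin(171.52°) = 0.14545

-0.976 0.145 0.920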